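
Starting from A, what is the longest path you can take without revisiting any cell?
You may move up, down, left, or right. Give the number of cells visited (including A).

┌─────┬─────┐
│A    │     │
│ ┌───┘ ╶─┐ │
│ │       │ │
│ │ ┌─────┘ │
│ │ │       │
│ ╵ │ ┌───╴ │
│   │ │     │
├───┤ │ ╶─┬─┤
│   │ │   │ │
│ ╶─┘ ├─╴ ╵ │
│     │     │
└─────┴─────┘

Finding longest simple path using DFS:
Start: (0, 0)
Longest path visits 24 cells
Path: A → down → down → down → right → up → up → right → right → up → right → right → down → down → left → left → left → down → down → down → left → left → up → right

Solution:

┌─────┬─────┐
│A    │↱ → ↓│
│ ┌───┘ ╶─┐ │
│↓│↱ → ↑  │↓│
│ │ ┌─────┘ │
│↓│↑│↓ ← ← ↲│
│ ╵ │ ┌───╴ │
│↳ ↑│↓│     │
├───┤ │ ╶─┬─┤
│↱ B│↓│   │ │
│ ╶─┘ ├─╴ ╵ │
│↑ ← ↲│     │
└─────┴─────┘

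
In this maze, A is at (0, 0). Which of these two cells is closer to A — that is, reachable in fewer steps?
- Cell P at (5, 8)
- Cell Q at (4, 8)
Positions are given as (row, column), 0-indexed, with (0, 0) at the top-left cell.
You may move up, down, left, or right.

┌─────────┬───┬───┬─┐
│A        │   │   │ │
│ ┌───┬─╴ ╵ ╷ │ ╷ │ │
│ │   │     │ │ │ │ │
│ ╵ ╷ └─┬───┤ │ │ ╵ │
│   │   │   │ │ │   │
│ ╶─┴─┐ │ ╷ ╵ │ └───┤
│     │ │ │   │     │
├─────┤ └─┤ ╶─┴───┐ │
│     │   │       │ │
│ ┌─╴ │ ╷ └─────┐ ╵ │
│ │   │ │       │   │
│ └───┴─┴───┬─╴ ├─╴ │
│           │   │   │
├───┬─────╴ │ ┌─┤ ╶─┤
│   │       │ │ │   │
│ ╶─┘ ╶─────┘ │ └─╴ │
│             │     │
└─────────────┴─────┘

Shortest path A → P at (5, 8): 17 steps
Shortest path A → Q at (4, 8): 16 steps

Q is closer (16 steps vs 17 steps).

Path to P:

┌─────────┬───┬───┬─┐
│A → → → ↓│↱ ↓│   │ │
│ ┌───┬─╴ ╵ ╷ │ ╷ │ │
│ │   │  ↳ ↑│↓│ │ │ │
│ ╵ ╷ └─┬───┤ │ │ ╵ │
│   │   │   │↓│ │   │
│ ╶─┴─┐ │ ╷ ╵ │ └───┤
│     │ │ │↓ ↲│     │
├─────┤ └─┤ ╶─┴───┐ │
│     │   │↳ → → ↓│ │
│ ┌─╴ │ ╷ └─────┐ ╵ │
│ │   │ │       │P  │
│ └───┴─┴───┬─╴ ├─╴ │
│           │   │   │
├───┬─────╴ │ ┌─┤ ╶─┤
│   │       │ │ │   │
│ ╶─┘ ╶─────┘ │ └─╴ │
│             │     │
└─────────────┴─────┘

Path to Q:

┌─────────┬───┬───┬─┐
│A → → → ↓│↱ ↓│   │ │
│ ┌───┬─╴ ╵ ╷ │ ╷ │ │
│ │   │  ↳ ↑│↓│ │ │ │
│ ╵ ╷ └─┬───┤ │ │ ╵ │
│   │   │   │↓│ │   │
│ ╶─┴─┐ │ ╷ ╵ │ └───┤
│     │ │ │↓ ↲│     │
├─────┤ └─┤ ╶─┴───┐ │
│     │   │↳ → → Q│ │
│ ┌─╴ │ ╷ └─────┐ ╵ │
│ │   │ │       │   │
│ └───┴─┴───┬─╴ ├─╴ │
│           │   │   │
├───┬─────╴ │ ┌─┤ ╶─┤
│   │       │ │ │   │
│ ╶─┘ ╶─────┘ │ └─╴ │
│             │     │
└─────────────┴─────┘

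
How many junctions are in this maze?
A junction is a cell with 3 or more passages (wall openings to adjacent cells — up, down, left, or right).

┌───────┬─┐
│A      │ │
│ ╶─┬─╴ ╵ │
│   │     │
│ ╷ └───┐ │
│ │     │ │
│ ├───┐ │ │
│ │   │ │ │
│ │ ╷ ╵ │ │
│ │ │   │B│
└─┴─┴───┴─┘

Checking each cell for number of passages:

Junctions found (3+ passages):
  (1, 0): 3 passages
  (1, 3): 3 passages
  (1, 4): 3 passages
Total junctions: 3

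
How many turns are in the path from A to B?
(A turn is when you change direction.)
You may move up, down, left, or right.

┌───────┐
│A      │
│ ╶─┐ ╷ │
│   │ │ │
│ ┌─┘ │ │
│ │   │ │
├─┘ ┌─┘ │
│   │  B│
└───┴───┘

Directions: right, right, right, down, down, down
Number of turns: 1

Solution:

┌───────┐
│A → → ↓│
│ ╶─┐ ╷ │
│   │ │↓│
│ ┌─┘ │ │
│ │   │↓│
├─┘ ┌─┘ │
│   │  B│
└───┴───┘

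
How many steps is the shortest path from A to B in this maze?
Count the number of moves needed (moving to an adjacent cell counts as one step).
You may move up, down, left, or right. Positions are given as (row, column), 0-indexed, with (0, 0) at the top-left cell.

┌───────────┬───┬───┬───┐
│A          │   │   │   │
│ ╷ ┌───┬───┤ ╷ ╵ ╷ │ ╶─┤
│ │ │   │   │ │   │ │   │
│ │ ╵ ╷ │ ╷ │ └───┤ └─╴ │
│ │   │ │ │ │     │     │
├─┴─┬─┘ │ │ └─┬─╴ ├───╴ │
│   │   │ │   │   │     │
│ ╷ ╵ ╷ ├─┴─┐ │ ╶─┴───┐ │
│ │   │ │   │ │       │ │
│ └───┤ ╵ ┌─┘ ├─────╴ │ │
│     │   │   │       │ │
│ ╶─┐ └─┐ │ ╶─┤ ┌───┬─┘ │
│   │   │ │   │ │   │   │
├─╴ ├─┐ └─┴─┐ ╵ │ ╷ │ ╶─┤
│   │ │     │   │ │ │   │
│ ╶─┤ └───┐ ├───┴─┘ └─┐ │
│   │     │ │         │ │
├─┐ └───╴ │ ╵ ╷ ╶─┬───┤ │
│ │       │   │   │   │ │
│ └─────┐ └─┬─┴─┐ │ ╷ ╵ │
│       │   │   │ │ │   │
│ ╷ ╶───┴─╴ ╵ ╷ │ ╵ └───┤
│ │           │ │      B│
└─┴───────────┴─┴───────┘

Using BFS to find shortest path:
Start: (0, 0), End: (11, 11)
Path found:
(0,0) → (0,1) → (1,1) → (2,1) → (2,2) → (1,2) → (1,3) → (2,3) → (3,3) → (3,2) → (4,2) → (4,1) → (3,1) → (3,0) → (4,0) → (5,0) → (5,1) → (5,2) → (6,2) → (6,3) → (7,3) → (7,4) → (7,5) → (8,5) → (9,5) → (9,6) → (8,6) → (8,7) → (9,7) → (9,8) → (10,8) → (11,8) → (11,9) → (11,10) → (11,11)
Number of steps: 34

Solution:

┌───────────┬───┬───┬───┐
│A ↓        │   │   │   │
│ ╷ ┌───┬───┤ ╷ ╵ ╷ │ ╶─┤
│ │↓│↱ ↓│   │ │   │ │   │
│ │ ╵ ╷ │ ╷ │ └───┤ └─╴ │
│ │↳ ↑│↓│ │ │     │     │
├─┴─┬─┘ │ │ └─┬─╴ ├───╴ │
│↓ ↰│↓ ↲│ │   │   │     │
│ ╷ ╵ ╷ ├─┴─┐ │ ╶─┴───┐ │
│↓│↑ ↲│ │   │ │       │ │
│ └───┤ ╵ ┌─┘ ├─────╴ │ │
│↳ → ↓│   │   │       │ │
│ ╶─┐ └─┐ │ ╶─┤ ┌───┬─┘ │
│   │↳ ↓│ │   │ │   │   │
├─╴ ├─┐ └─┴─┐ ╵ │ ╷ │ ╶─┤
│   │ │↳ → ↓│   │ │ │   │
│ ╶─┤ └───┐ ├───┴─┘ └─┐ │
│   │     │↓│↱ ↓      │ │
├─┐ └───╴ │ ╵ ╷ ╶─┬───┤ │
│ │       │↳ ↑│↳ ↓│   │ │
│ └─────┐ └─┬─┴─┐ │ ╷ ╵ │
│       │   │   │↓│ │   │
│ ╷ ╶───┴─╴ ╵ ╷ │ ╵ └───┤
│ │           │ │↳ → → B│
└─┴───────────┴─┴───────┘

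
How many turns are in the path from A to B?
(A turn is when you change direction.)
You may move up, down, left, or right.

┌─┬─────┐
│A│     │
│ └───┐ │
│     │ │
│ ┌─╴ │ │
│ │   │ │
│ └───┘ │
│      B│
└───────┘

Directions: down, down, down, right, right, right
Number of turns: 1

Solution:

┌─┬─────┐
│A│     │
│ └───┐ │
│↓    │ │
│ ┌─╴ │ │
│↓│   │ │
│ └───┘ │
│↳ → → B│
└───────┘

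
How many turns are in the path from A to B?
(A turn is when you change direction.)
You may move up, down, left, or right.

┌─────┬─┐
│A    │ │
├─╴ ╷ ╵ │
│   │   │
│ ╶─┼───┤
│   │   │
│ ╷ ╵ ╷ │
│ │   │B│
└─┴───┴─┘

Directions: right, down, left, down, right, down, right, up, right, down
Number of turns: 9

Solution:

┌─────┬─┐
│A ↓  │ │
├─╴ ╷ ╵ │
│↓ ↲│   │
│ ╶─┼───┤
│↳ ↓│↱ ↓│
│ ╷ ╵ ╷ │
│ │↳ ↑│B│
└─┴───┴─┘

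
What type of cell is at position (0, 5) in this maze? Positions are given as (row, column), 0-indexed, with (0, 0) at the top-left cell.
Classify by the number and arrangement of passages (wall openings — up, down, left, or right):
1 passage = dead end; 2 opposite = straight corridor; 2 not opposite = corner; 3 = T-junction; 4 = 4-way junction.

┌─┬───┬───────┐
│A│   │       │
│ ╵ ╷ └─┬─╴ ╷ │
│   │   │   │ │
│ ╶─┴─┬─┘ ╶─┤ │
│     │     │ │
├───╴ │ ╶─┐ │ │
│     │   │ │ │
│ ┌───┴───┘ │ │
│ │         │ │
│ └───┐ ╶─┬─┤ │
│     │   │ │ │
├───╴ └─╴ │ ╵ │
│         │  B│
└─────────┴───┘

Checking cell at (0, 5):
Number of passages: 3
Cell type: T-junction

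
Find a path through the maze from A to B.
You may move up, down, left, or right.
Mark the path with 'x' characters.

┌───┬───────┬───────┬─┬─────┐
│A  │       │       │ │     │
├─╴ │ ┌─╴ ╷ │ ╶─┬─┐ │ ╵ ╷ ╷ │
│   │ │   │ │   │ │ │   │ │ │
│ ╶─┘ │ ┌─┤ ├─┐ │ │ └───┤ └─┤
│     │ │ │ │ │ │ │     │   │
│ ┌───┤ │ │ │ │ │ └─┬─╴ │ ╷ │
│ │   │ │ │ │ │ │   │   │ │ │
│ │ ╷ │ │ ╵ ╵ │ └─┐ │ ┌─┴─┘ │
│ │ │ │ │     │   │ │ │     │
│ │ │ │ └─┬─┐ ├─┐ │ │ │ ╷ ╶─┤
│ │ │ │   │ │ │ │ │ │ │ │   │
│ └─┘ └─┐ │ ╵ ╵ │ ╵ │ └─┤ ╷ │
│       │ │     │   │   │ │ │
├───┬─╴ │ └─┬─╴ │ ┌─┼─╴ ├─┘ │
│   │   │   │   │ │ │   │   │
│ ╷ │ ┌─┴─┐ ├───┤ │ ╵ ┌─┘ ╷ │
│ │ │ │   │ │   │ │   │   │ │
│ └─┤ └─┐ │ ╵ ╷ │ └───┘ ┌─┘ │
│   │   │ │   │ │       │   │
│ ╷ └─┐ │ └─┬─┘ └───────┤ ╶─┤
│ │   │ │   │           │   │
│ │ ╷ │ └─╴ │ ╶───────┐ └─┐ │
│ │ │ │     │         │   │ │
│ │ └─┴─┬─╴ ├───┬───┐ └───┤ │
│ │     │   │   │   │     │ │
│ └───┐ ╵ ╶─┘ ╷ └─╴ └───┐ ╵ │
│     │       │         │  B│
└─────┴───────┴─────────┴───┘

Finding the shortest path through the maze:
Path length: 38 steps
Directions: right → down → left → down → right → right → up → up → right → right → down → left → down → down → down → down → right → down → down → right → down → down → right → up → right → down → down → left → down → right → right → right → right → down → right → right → down → right

Solution:

┌───┬───────┬───────┬─┬─────┐
│A x│x x x  │       │ │     │
├─╴ │ ┌─╴ ╷ │ ╶─┬─┐ │ ╵ ╷ ╷ │
│x x│x│x x│ │   │ │ │   │ │ │
│ ╶─┘ │ ┌─┤ ├─┐ │ │ └───┤ └─┤
│x x x│x│ │ │ │ │ │     │   │
│ ┌───┤ │ │ │ │ │ └─┬─╴ │ ╷ │
│ │   │x│ │ │ │ │   │   │ │ │
│ │ ╷ │ │ ╵ ╵ │ └─┐ │ ┌─┴─┘ │
│ │ │ │x│     │   │ │ │     │
│ │ │ │ └─┬─┐ ├─┐ │ │ │ ╷ ╶─┤
│ │ │ │x x│ │ │ │ │ │ │ │   │
│ └─┘ └─┐ │ ╵ ╵ │ ╵ │ └─┤ ╷ │
│       │x│     │   │   │ │ │
├───┬─╴ │ └─┬─╴ │ ┌─┼─╴ ├─┘ │
│   │   │x x│   │ │ │   │   │
│ ╷ │ ┌─┴─┐ ├───┤ │ ╵ ┌─┘ ╷ │
│ │ │ │   │x│x x│ │   │   │ │
│ └─┤ └─┐ │ ╵ ╷ │ └───┘ ┌─┘ │
│   │   │ │x x│x│       │   │
│ ╷ └─┐ │ └─┬─┘ └───────┤ ╶─┤
│ │   │ │   │x x        │   │
│ │ ╷ │ └─╴ │ ╶───────┐ └─┐ │
│ │ │ │     │x x x x x│   │ │
│ │ └─┴─┬─╴ ├───┬───┐ └───┤ │
│ │     │   │   │   │x x x│ │
│ └───┐ ╵ ╶─┘ ╷ └─╴ └───┐ ╵ │
│     │       │         │x B│
└─────┴───────┴─────────┴───┘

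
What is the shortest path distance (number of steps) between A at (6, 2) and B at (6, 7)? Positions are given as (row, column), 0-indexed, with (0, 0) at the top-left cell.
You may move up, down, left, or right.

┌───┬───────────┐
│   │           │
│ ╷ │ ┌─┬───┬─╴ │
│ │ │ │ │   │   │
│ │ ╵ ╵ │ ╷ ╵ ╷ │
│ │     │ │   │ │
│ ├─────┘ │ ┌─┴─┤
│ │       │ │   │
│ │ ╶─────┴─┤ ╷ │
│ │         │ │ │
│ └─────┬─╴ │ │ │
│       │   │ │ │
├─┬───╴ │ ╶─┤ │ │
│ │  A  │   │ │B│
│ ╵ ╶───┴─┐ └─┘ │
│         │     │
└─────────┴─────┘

Finding path from (6, 2) to (6, 7):
Path: (6,2) → (6,3) → (5,3) → (5,2) → (5,1) → (5,0) → (4,0) → (3,0) → (2,0) → (1,0) → (0,0) → (0,1) → (1,1) → (2,1) → (2,2) → (1,2) → (0,2) → (0,3) → (0,4) → (0,5) → (0,6) → (0,7) → (1,7) → (1,6) → (2,6) → (2,5) → (1,5) → (1,4) → (2,4) → (3,4) → (3,3) → (3,2) → (3,1) → (4,1) → (4,2) → (4,3) → (4,4) → (4,5) → (5,5) → (5,4) → (6,4) → (6,5) → (7,5) → (7,6) → (7,7) → (6,7)
Distance: 45 steps

Solution:

┌───┬───────────┐
│↱ ↓│↱ → → → → ↓│
│ ╷ │ ┌─┬───┬─╴ │
│↑│↓│↑│ │↓ ↰│↓ ↲│
│ │ ╵ ╵ │ ╷ ╵ ╷ │
│↑│↳ ↑  │↓│↑ ↲│ │
│ ├─────┘ │ ┌─┴─┤
│↑│↓ ← ← ↲│ │   │
│ │ ╶─────┴─┤ ╷ │
│↑│↳ → → → ↓│ │ │
│ └─────┬─╴ │ │ │
│↑ ← ← ↰│↓ ↲│ │ │
├─┬───╴ │ ╶─┤ │ │
│ │  A ↑│↳ ↓│ │B│
│ ╵ ╶───┴─┐ └─┘ │
│         │↳ → ↑│
└─────────┴─────┘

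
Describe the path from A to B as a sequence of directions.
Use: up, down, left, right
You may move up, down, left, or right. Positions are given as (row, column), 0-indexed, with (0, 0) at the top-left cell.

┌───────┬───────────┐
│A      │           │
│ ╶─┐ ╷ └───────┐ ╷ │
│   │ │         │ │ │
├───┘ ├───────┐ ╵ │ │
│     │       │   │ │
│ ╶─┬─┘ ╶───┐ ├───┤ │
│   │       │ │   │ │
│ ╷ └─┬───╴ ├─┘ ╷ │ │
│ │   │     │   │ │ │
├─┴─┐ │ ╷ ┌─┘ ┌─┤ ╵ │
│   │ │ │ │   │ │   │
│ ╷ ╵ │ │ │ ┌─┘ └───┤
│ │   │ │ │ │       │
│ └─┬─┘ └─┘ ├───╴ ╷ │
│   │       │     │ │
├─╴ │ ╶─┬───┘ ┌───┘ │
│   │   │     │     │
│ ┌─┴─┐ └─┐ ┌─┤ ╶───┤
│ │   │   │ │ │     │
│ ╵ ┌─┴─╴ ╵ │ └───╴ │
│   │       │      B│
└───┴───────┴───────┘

Finding the path and converting it to directions:
Path through cells: (0,0) → (0,1) → (0,2) → (0,3) → (1,3) → (1,4) → (1,5) → (1,6) → (1,7) → (2,7) → (2,8) → (1,8) → (0,8) → (0,9) → (1,9) → (2,9) → (3,9) → (4,9) → (5,9) → (5,8) → (4,8) → (3,8) → (3,7) → (4,7) → (4,6) → (5,6) → (5,5) → (6,5) → (7,5) → (7,4) → (7,3) → (7,2) → (8,2) → (8,3) → (9,3) → (9,4) → (10,4) → (10,5) → (9,5) → (8,5) → (8,6) → (7,6) → (7,7) → (7,8) → (6,8) → (6,9) → (7,9) → (8,9) → (8,8) → (8,7) → (9,7) → (9,8) → (9,9) → (10,9)
Directions: right, right, right, down, right, right, right, right, down, right, up, up, right, down, down, down, down, down, left, up, up, left, down, left, down, left, down, down, left, left, left, down, right, down, right, down, right, up, up, right, up, right, right, up, right, down, down, left, left, down, right, right, down

Solution:

┌───────┬───────────┐
│A → → ↓│        ↱ ↓│
│ ╶─┐ ╷ └───────┐ ╷ │
│   │ │↳ → → → ↓│↑│↓│
├───┘ ├───────┐ ╵ │ │
│     │       │↳ ↑│↓│
│ ╶─┬─┘ ╶───┐ ├───┤ │
│   │       │ │↓ ↰│↓│
│ ╷ └─┬───╴ ├─┘ ╷ │ │
│ │   │     │↓ ↲│↑│↓│
├─┴─┐ │ ╷ ┌─┘ ┌─┤ ╵ │
│   │ │ │ │↓ ↲│ │↑ ↲│
│ ╷ ╵ │ │ │ ┌─┘ └───┤
│ │   │ │ │↓│    ↱ ↓│
│ └─┬─┘ └─┘ ├───╴ ╷ │
│   │↓ ← ← ↲│↱ → ↑│↓│
├─╴ │ ╶─┬───┘ ┌───┘ │
│   │↳ ↓│  ↱ ↑│↓ ← ↲│
│ ┌─┴─┐ └─┐ ┌─┤ ╶───┤
│ │   │↳ ↓│↑│ │↳ → ↓│
│ ╵ ┌─┴─╴ ╵ │ └───╴ │
│   │    ↳ ↑│      B│
└───┴───────┴───────┘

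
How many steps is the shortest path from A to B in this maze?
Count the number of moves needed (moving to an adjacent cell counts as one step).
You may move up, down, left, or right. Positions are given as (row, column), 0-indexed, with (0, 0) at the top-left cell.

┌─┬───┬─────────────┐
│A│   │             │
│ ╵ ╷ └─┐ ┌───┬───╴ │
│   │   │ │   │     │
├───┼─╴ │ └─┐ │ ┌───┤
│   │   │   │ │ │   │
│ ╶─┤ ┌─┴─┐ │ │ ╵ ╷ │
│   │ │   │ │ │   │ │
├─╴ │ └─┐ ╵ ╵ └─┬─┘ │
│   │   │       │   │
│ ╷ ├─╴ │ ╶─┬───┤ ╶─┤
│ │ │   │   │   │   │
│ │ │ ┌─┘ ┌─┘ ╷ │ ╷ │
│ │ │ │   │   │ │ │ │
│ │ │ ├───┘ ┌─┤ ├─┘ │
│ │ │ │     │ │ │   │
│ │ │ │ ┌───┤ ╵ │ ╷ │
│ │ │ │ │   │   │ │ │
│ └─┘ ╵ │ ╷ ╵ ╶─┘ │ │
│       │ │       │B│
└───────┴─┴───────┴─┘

Using BFS to find shortest path:
Start: (0, 0), End: (9, 9)
Path found:
(0,0) → (1,0) → (1,1) → (0,1) → (0,2) → (1,2) → (1,3) → (2,3) → (2,2) → (3,2) → (4,2) → (4,3) → (5,3) → (5,2) → (6,2) → (7,2) → (8,2) → (9,2) → (9,3) → (8,3) → (7,3) → (7,4) → (7,5) → (6,5) → (6,6) → (5,6) → (5,7) → (6,7) → (7,7) → (8,7) → (8,6) → (9,6) → (9,7) → (9,8) → (8,8) → (7,8) → (7,9) → (8,9) → (9,9)
Number of steps: 38

Solution:

┌─┬───┬─────────────┐
│A│↱ ↓│             │
│ ╵ ╷ └─┐ ┌───┬───╴ │
│↳ ↑│↳ ↓│ │   │     │
├───┼─╴ │ └─┐ │ ┌───┤
│   │↓ ↲│   │ │ │   │
│ ╶─┤ ┌─┴─┐ │ │ ╵ ╷ │
│   │↓│   │ │ │   │ │
├─╴ │ └─┐ ╵ ╵ └─┬─┘ │
│   │↳ ↓│       │   │
│ ╷ ├─╴ │ ╶─┬───┤ ╶─┤
│ │ │↓ ↲│   │↱ ↓│   │
│ │ │ ┌─┘ ┌─┘ ╷ │ ╷ │
│ │ │↓│   │↱ ↑│↓│ │ │
│ │ │ ├───┘ ┌─┤ ├─┘ │
│ │ │↓│↱ → ↑│ │↓│↱ ↓│
│ │ │ │ ┌───┤ ╵ │ ╷ │
│ │ │↓│↑│   │↓ ↲│↑│↓│
│ └─┘ ╵ │ ╷ ╵ ╶─┘ │ │
│    ↳ ↑│ │  ↳ → ↑│B│
└───────┴─┴───────┴─┘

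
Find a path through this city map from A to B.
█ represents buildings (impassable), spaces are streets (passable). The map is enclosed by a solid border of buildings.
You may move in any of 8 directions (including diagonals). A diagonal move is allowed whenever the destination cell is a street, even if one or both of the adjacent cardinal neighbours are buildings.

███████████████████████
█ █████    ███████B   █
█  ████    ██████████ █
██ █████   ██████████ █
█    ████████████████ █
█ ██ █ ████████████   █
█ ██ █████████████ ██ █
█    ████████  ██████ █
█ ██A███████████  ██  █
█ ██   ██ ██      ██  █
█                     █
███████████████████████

Finding the shortest path from A to B:
Movement: 8-directional
Path length: 26 steps
Directions: down-right → right → down-right → right → right → right → right → right → right → right → right → right → right → right → right → up-right → up → up-right → up → up → up → up → up → up-left → left → left

Solution:

███████████████████████
█ █████    ███████B←← █
█  ████    ██████████↖█
██ █████   ██████████↑█
█    ████████████████↑█
█ ██ █ ████████████  ↑█
█ ██ █████████████ ██↑█
█    ████████  ██████↑█
█ ██A███████████  ██↗ █
█ ██ →↘██ ██      ██↑ █
█      →→→→→→→→→→→→↗  █
███████████████████████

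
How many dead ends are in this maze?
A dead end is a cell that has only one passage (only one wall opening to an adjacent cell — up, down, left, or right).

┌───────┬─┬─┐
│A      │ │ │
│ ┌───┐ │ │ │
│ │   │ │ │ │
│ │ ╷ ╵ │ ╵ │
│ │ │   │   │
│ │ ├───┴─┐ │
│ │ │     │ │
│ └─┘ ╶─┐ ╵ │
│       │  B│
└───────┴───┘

Checking each cell for number of passages:

Dead ends found at positions:
  (0, 4)
  (0, 5)
  (3, 1)
  (4, 3)
Total dead ends: 4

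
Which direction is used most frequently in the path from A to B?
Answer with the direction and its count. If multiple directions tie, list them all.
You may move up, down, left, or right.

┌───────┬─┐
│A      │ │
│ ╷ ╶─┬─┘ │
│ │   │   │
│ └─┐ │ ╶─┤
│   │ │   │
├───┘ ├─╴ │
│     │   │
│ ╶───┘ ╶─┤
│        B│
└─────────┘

Directions: right, down, right, down, down, left, left, down, right, right, right, right
Counts: {'right': 6, 'down': 4, 'left': 2}
Most common: right (6 times)

Solution:

┌───────┬─┐
│A ↓    │ │
│ ╷ ╶─┬─┘ │
│ │↳ ↓│   │
│ └─┐ │ ╶─┤
│   │↓│   │
├───┘ ├─╴ │
│↓ ← ↲│   │
│ ╶───┘ ╶─┤
│↳ → → → B│
└─────────┘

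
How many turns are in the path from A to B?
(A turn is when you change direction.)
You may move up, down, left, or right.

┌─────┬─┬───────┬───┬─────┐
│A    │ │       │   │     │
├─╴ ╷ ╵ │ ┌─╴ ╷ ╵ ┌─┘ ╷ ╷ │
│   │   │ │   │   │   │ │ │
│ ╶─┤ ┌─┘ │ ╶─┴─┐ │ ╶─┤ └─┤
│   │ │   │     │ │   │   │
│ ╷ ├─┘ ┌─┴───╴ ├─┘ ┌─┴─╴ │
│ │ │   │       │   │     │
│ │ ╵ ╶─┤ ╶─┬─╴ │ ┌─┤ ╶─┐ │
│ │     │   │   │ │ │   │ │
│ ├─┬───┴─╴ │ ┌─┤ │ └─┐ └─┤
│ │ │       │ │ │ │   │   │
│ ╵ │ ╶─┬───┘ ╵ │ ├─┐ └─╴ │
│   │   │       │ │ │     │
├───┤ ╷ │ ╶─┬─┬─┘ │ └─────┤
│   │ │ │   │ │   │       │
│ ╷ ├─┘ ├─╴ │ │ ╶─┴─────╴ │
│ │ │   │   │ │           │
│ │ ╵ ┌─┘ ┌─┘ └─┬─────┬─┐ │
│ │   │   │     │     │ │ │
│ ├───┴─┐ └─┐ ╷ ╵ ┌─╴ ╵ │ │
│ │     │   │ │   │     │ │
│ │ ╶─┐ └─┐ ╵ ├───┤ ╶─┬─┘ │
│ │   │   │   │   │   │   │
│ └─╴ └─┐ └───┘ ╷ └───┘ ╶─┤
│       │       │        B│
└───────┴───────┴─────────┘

Directions: right, down, left, down, right, down, down, right, up, right, up, right, up, up, right, right, down, left, down, right, right, down, left, left, left, down, right, down, left, left, left, down, right, down, down, left, down, left, up, up, left, down, down, down, down, down, right, right, up, left, up, right, right, down, right, down, right, right, right, up, right, down, right, right, right, right
Number of turns: 44

Solution:

┌─────┬─┬───────┬───┬─────┐
│A ↓  │ │↱ → ↓  │   │     │
├─╴ ╷ ╵ │ ┌─╴ ╷ ╵ ┌─┘ ╷ ╷ │
│↓ ↲│   │↑│↓ ↲│   │   │ │ │
│ ╶─┤ ┌─┘ │ ╶─┴─┐ │ ╶─┤ └─┤
│↳ ↓│ │↱ ↑│↳ → ↓│ │   │   │
│ ╷ ├─┘ ┌─┴───╴ ├─┘ ┌─┴─╴ │
│ │↓│↱ ↑│↓ ← ← ↲│   │     │
│ │ ╵ ╶─┤ ╶─┬─╴ │ ┌─┤ ╶─┐ │
│ │↳ ↑  │↳ ↓│   │ │ │   │ │
│ ├─┬───┴─╴ │ ┌─┤ │ └─┐ └─┤
│ │ │↓ ← ← ↲│ │ │ │   │   │
│ ╵ │ ╶─┬───┘ ╵ │ ├─┐ └─╴ │
│   │↳ ↓│       │ │ │     │
├───┤ ╷ │ ╶─┬─┬─┘ │ └─────┤
│↓ ↰│ │↓│   │ │   │       │
│ ╷ ├─┘ ├─╴ │ │ ╶─┴─────╴ │
│↓│↑│↓ ↲│   │ │           │
│ │ ╵ ┌─┘ ┌─┘ └─┬─────┬─┐ │
│↓│↑ ↲│   │     │     │ │ │
│ ├───┴─┐ └─┐ ╷ ╵ ┌─╴ ╵ │ │
│↓│↱ → ↓│   │ │   │     │ │
│ │ ╶─┐ └─┐ ╵ ├───┤ ╶─┬─┘ │
│↓│↑ ↰│↳ ↓│   │↱ ↓│   │   │
│ └─╴ └─┐ └───┘ ╷ └───┘ ╶─┤
│↳ → ↑  │↳ → → ↑│↳ → → → B│
└───────┴───────┴─────────┘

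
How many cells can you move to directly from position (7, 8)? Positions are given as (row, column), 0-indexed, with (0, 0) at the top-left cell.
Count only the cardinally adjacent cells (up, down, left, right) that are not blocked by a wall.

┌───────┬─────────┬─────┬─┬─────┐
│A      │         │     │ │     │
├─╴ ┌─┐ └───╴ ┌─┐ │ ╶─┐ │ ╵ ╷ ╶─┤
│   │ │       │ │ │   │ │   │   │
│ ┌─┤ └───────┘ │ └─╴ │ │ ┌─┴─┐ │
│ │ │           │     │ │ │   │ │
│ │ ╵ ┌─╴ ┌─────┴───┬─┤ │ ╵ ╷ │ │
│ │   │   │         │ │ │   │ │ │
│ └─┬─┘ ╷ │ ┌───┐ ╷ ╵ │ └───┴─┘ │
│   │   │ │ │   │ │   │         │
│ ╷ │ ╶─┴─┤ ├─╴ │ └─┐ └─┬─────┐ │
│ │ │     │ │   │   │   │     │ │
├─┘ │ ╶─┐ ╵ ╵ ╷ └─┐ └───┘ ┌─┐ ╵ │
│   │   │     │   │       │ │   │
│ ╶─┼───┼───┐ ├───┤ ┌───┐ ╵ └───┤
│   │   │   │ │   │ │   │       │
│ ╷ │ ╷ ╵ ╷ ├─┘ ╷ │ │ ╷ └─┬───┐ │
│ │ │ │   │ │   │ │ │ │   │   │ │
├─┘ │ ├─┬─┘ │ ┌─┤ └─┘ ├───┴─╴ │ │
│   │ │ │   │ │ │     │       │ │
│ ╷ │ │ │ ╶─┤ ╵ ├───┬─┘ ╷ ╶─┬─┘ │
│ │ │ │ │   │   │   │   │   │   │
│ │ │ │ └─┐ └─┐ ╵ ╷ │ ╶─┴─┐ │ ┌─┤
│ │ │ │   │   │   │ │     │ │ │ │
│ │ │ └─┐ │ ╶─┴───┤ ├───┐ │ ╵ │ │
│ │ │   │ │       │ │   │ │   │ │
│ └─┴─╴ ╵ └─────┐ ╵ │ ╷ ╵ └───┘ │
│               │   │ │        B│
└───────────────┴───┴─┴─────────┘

Checking passable neighbors of (7, 8):
Neighbors: (8, 8), (7, 7)
Count: 2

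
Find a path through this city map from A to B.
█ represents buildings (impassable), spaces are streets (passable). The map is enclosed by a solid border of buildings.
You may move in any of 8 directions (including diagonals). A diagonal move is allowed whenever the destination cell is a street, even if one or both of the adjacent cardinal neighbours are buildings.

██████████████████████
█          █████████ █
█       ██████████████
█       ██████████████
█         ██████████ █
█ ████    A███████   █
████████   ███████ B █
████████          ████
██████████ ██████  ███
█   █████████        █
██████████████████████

Finding the shortest path from A to B:
Movement: 8-directional
Path length: 10 steps
Directions: down → down-right → right → right → right → right → right → right → up-right → right

Solution:

██████████████████████
█          █████████ █
█       ██████████████
█       ██████████████
█         ██████████ █
█ ████    A███████   █
████████  ↘███████→B █
████████   →→→→→→↗████
██████████ ██████  ███
█   █████████        █
██████████████████████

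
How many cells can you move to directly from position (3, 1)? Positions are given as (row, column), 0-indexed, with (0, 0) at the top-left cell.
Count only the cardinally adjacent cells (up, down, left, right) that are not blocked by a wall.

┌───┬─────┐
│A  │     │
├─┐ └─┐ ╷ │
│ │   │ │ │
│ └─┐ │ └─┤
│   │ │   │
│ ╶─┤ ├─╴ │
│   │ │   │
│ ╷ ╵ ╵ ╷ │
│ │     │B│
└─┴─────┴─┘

Checking passable neighbors of (3, 1):
Neighbors: (4, 1), (3, 0)
Count: 2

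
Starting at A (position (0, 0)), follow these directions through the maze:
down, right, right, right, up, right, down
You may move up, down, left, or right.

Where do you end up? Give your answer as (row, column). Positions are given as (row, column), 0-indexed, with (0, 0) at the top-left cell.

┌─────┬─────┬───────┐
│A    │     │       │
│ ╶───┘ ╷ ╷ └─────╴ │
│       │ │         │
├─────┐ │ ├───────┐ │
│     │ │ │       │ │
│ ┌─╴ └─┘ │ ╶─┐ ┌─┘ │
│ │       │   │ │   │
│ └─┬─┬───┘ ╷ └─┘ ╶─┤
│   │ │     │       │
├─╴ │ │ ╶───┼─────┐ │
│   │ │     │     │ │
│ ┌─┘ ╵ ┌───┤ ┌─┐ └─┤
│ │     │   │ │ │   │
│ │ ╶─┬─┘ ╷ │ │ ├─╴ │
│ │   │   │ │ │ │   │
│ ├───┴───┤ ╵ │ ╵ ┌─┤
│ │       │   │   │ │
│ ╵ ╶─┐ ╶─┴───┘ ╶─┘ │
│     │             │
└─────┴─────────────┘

Following directions step by step:
Start: (0, 0)
  down: (0, 0) → (1, 0)
  right: (1, 0) → (1, 1)
  right: (1, 1) → (1, 2)
  right: (1, 2) → (1, 3)
  up: (1, 3) → (0, 3)
  right: (0, 3) → (0, 4)
  down: (0, 4) → (1, 4)
Final position: (1, 4)

Path taken:

┌─────┬─────┬───────┐
│A    │↱ ↓  │       │
│ ╶───┘ ╷ ╷ └─────╴ │
│↳ → → ↑│B│         │
├─────┐ │ ├───────┐ │
│     │ │ │       │ │
│ ┌─╴ └─┘ │ ╶─┐ ┌─┘ │
│ │       │   │ │   │
│ └─┬─┬───┘ ╷ └─┘ ╶─┤
│   │ │     │       │
├─╴ │ │ ╶───┼─────┐ │
│   │ │     │     │ │
│ ┌─┘ ╵ ┌───┤ ┌─┐ └─┤
│ │     │   │ │ │   │
│ │ ╶─┬─┘ ╷ │ │ ├─╴ │
│ │   │   │ │ │ │   │
│ ├───┴───┤ ╵ │ ╵ ┌─┤
│ │       │   │   │ │
│ ╵ ╶─┐ ╶─┴───┘ ╶─┘ │
│     │             │
└─────┴─────────────┘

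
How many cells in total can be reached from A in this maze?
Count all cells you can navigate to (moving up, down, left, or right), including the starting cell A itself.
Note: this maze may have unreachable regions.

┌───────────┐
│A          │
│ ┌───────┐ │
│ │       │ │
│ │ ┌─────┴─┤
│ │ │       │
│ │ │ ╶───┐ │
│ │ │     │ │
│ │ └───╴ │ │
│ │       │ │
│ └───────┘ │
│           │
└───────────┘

Using BFS/flood-fill to find all reachable cells from A:
Maze size: 6 × 6 = 36 total cells
All cells are reachable — the maze is fully connected.
Reachable cells: 36

Reachable region (· marks reachable cells):

┌───────────┐
│A · · · · ·│
│ ┌───────┐ │
│·│· · · ·│·│
│ │ ┌─────┴─┤
│·│·│· · · ·│
│ │ │ ╶───┐ │
│·│·│· · ·│·│
│ │ └───╴ │ │
│·│· · · ·│·│
│ └───────┘ │
│· · · · · ·│
└───────────┘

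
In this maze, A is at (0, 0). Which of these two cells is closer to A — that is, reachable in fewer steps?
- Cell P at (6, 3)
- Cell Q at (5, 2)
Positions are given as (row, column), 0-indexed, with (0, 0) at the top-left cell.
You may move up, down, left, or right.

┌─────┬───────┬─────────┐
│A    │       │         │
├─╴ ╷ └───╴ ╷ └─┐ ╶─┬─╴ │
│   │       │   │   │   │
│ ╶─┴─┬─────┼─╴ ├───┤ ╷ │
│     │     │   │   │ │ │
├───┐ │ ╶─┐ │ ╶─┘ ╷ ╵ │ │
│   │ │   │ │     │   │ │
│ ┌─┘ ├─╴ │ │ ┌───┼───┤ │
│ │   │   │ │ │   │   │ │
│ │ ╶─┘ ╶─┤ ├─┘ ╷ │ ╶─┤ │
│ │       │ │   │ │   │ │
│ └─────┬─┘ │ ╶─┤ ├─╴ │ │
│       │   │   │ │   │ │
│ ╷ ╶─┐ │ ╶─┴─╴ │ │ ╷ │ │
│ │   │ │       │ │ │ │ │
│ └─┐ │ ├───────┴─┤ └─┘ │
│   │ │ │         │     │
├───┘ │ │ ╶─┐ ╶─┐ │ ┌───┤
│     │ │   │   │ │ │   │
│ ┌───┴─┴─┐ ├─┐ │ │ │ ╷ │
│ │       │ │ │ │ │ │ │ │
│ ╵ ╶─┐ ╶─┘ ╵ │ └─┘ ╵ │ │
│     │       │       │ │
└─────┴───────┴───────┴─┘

Shortest path A → P at (6, 3): 63 steps
Shortest path A → Q at (5, 2): 11 steps

Q is closer (11 steps vs 63 steps).

Path to P:

┌─────┬───────┬─────────┐
│A → ↓│    ↱ ↓│         │
├─╴ ╷ └───╴ ╷ └─┐ ╶─┬─╴ │
│   │↳ → → ↑│↳ ↓│   │↱ ↓│
│ ╶─┴─┬─────┼─╴ ├───┤ ╷ │
│     │     │↓ ↲│↱ ↓│↑│↓│
├───┐ │ ╶─┐ │ ╶─┘ ╷ ╵ │ │
│   │ │   │ │↳ → ↑│↳ ↑│↓│
│ ┌─┘ ├─╴ │ │ ┌───┼───┤ │
│ │   │   │ │ │   │   │↓│
│ │ ╶─┘ ╶─┤ ├─┘ ╷ │ ╶─┤ │
│ │       │ │   │ │   │↓│
│ └─────┬─┘ │ ╶─┤ ├─╴ │ │
│  ↱ → P│   │   │ │   │↓│
│ ╷ ╶─┐ │ ╶─┴─╴ │ │ ╷ │ │
│ │↑ ↰│ │       │ │ │ │↓│
│ └─┐ │ ├───────┴─┤ └─┘ │
│   │↑│ │↓ ← ↰    │↓ ← ↲│
├───┘ │ │ ╶─┐ ╶─┐ │ ┌───┤
│↱ → ↑│ │↳ ↓│↑ ↰│ │↓│   │
│ ┌───┴─┴─┐ ├─┐ │ │ │ ╷ │
│↑│↓ ← ↰  │↓│ │↑│ │↓│ │ │
│ ╵ ╶─┐ ╶─┘ ╵ │ └─┘ ╵ │ │
│↑ ↲  │↑ ← ↲  │↑ ← ↲  │ │
└─────┴───────┴───────┴─┘

Path to Q:

┌─────┬───────┬─────────┐
│A ↓  │       │         │
├─╴ ╷ └───╴ ╷ └─┐ ╶─┬─╴ │
│↓ ↲│       │   │   │   │
│ ╶─┴─┬─────┼─╴ ├───┤ ╷ │
│↳ → ↓│     │   │   │ │ │
├───┐ │ ╶─┐ │ ╶─┘ ╷ ╵ │ │
│   │↓│   │ │     │   │ │
│ ┌─┘ ├─╴ │ │ ┌───┼───┤ │
│ │↓ ↲│   │ │ │   │   │ │
│ │ ╶─┘ ╶─┤ ├─┘ ╷ │ ╶─┤ │
│ │↳ Q    │ │   │ │   │ │
│ └─────┬─┘ │ ╶─┤ ├─╴ │ │
│       │   │   │ │   │ │
│ ╷ ╶─┐ │ ╶─┴─╴ │ │ ╷ │ │
│ │   │ │       │ │ │ │ │
│ └─┐ │ ├───────┴─┤ └─┘ │
│   │ │ │         │     │
├───┘ │ │ ╶─┐ ╶─┐ │ ┌───┤
│     │ │   │   │ │ │   │
│ ┌───┴─┴─┐ ├─┐ │ │ │ ╷ │
│ │       │ │ │ │ │ │ │ │
│ ╵ ╶─┐ ╶─┘ ╵ │ └─┘ ╵ │ │
│     │       │       │ │
└─────┴───────┴───────┴─┘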